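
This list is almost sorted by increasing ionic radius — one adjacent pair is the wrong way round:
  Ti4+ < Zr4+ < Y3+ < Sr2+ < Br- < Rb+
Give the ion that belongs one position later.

Br-

Compare adjacent ions: both have 36 electrons but Z(Rb)=37 > Z(Br)=35, so Rb+ should be the smaller of the two — yet in this increasing list Br- sits before Rb+. Nothing else is reversed, so Br- should move one place to the right.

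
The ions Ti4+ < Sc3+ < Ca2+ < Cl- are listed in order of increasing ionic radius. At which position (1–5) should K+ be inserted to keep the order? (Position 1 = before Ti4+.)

4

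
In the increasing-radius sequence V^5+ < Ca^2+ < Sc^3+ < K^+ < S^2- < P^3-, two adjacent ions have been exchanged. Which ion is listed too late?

Sc^3+

Compare adjacent ions: Sc^3+ and Ca^2+ share 18 electrons; the higher nuclear charge on Sc (Z=21) contracts it more, so Sc^3+ < Ca^2+ — yet in this increasing list Ca^2+ sits before Sc^3+. Nothing else is reversed, so Sc^3+ should move one place to the left.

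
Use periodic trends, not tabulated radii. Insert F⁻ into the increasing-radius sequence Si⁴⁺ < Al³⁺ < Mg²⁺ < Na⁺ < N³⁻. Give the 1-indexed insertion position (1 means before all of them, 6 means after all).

5

These species are isoelectronic with 10 electrons. The only difference is the number of protons: Si⁴⁺ (Z=14), Al³⁺ (Z=13), Mg²⁺ (Z=12), Na⁺ (Z=11), F⁻ (Z=9), N³⁻ (Z=7). The strongest nuclear pull (Si⁴⁺) gives the smallest ion.
Merged order: Si⁴⁺ < Al³⁺ < Mg²⁺ < Na⁺ < F⁻ < N³⁻ — F⁻ is number 5.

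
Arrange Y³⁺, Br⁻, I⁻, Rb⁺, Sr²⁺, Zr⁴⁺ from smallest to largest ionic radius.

Zr⁴⁺ < Y³⁺ < Sr²⁺ < Rb⁺ < Br⁻ < I⁻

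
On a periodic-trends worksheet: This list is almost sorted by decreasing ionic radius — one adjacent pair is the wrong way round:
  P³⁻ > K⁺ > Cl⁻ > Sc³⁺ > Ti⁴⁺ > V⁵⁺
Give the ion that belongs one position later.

Scanning neighbour by neighbour, only K⁺/Cl⁻ violates a trend: K⁺ and Cl⁻ share 18 electrons; the higher nuclear charge on K (Z=19) contracts it more, so K⁺ < Cl⁻. That makes K⁺ the one sitting a position early relative to where it belongs.

K⁺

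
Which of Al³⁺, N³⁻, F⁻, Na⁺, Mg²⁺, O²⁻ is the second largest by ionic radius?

O²⁻

Isoelectronic series (10 e⁻ each). Size is set by nuclear charge: more protons means a smaller ion. Al³⁺ (Z=13), Mg²⁺ (Z=12), Na⁺ (Z=11), F⁻ (Z=9), O²⁻ (Z=8), N³⁻ (Z=7).
Full ascending order: Al³⁺ < Mg²⁺ < Na⁺ < F⁻ < O²⁻ < N³⁻. Counting from the largest, position 2 is O²⁻.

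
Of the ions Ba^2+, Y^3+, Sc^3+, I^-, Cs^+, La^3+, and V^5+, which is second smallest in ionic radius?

Sc^3+

Electron counts and nuclear charges: V^5+ (Z=23, 18 e⁻), Sc^3+ (Z=21, 18 e⁻), Y^3+ (Z=39, 36 e⁻), La^3+ (Z=57, 54 e⁻), Ba^2+ (Z=56, 54 e⁻), Cs^+ (Z=55, 54 e⁻), I^- (Z=53, 54 e⁻). V^5+ < Sc^3+ (both 18 e⁻, Z=23>21); Sc^3+ < Y^3+ (same group, 1 shell fewer); Y^3+ < La^3+ (same group, period 5 vs 6); La^3+ < Ba^2+ (isoelectronic, higher Z=57 is smaller); Ba^2+ < Cs^+ (isoelectronic, higher Z=56 is smaller); Cs^+ < I^- (both 54 e⁻, Z=55>53).
That gives V^5+ < Sc^3+ < Y^3+ < La^3+ < Ba^2+ < Cs^+ < I^-. From the smallest end, number 2 is Sc^3+.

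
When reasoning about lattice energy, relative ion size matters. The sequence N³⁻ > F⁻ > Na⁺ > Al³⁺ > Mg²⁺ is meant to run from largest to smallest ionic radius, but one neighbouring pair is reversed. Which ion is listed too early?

Al³⁺

Compare adjacent ions: both have 10 electrons but Z(Al)=13 > Z(Mg)=12, so Al³⁺ should be the smaller of the two — yet in this decreasing list Al³⁺ sits before Mg²⁺. Nothing else is reversed, so Al³⁺ should move one place to the right.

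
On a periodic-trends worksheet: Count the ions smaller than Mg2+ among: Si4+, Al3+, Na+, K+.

2

Work out protons and electrons: Si4+ has 10 e⁻ (Z=14), Al3+ has 10 e⁻ (Z=13), Mg2+ has 10 e⁻ (Z=12), Na+ has 10 e⁻ (Z=11), K+ has 18 e⁻ (Z=19). Si4+ < Al3+ (both 10 e⁻, Z=14>13); Al3+ < Mg2+ (isoelectronic, higher Z=13 is smaller); Mg2+ < Na+ (both 10 e⁻, Z=12>11); Na+ < K+ (same group, 1 shell fewer).
Relative to Mg2+, the ions that are smaller are Si4+, Al3+. That's 2.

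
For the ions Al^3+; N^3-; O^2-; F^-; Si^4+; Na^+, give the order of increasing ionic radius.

Each ion has 10 electrons. The ranking follows nuclear charge in reverse — greater Z gives a smaller radius. Si^4+ (Z=14), Al^3+ (Z=13), Na^+ (Z=11), F^- (Z=9), O^2- (Z=8), N^3- (Z=7).

Si^4+ < Al^3+ < Na^+ < F^- < O^2- < N^3-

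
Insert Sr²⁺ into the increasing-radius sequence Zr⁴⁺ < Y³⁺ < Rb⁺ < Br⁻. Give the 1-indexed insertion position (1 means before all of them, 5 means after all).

3

All of these have 36 electrons (isoelectronic). With the same electron cloud, the ion with the most protons pulls it in tightest. Nuclear charges: Zr⁴⁺ (Z=40), Y³⁺ (Z=39), Sr²⁺ (Z=38), Rb⁺ (Z=37), Br⁻ (Z=35). Highest Z is smallest.
Putting Sr²⁺ in gives Zr⁴⁺ < Y³⁺ < Sr²⁺ < Rb⁺ < Br⁻; it lands at slot 3.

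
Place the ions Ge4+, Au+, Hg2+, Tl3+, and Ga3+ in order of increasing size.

Work out protons and electrons: Ge4+ has 28 e⁻ (Z=32), Ga3+ has 28 e⁻ (Z=31), Tl3+ has 78 e⁻ (Z=81), Hg2+ has 78 e⁻ (Z=80), Au+ has 78 e⁻ (Z=79). Ge4+ < Ga3+ (both 28 e⁻, Z=32>31); Ga3+ < Tl3+ (same group, period 4 vs 6); Tl3+ < Hg2+ (isoelectronic, higher Z=81 is smaller); Hg2+ < Au+ (both 78 e⁻, Z=80>79).

Ge4+ < Ga3+ < Tl3+ < Hg2+ < Au+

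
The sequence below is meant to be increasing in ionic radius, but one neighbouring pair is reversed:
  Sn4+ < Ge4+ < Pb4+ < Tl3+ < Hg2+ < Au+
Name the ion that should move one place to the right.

Sn4+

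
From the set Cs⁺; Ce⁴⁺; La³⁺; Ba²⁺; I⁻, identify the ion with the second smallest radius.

La³⁺

Isoelectronic series (54 e⁻ each). Size is set by nuclear charge: more protons means a smaller ion. Ce⁴⁺ (Z=58), La³⁺ (Z=57), Ba²⁺ (Z=56), Cs⁺ (Z=55), I⁻ (Z=53).
Ordering: Ce⁴⁺ < La³⁺ < Ba²⁺ < Cs⁺ < I⁻. The second smallest is La³⁺.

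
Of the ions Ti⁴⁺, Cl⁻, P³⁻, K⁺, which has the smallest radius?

Ti⁴⁺

All of these have 18 electrons (isoelectronic). With the same electron cloud, the ion with the most protons pulls it in tightest. Nuclear charges: Ti⁴⁺ (Z=22), K⁺ (Z=19), Cl⁻ (Z=17), P³⁻ (Z=15). Highest Z is smallest.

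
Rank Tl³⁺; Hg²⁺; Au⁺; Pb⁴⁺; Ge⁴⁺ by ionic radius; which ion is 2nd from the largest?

Hg²⁺

Tabulating Z and e⁻: Ge⁴⁺: 28 e⁻, Z=32, Pb⁴⁺: 78 e⁻, Z=82, Tl³⁺: 78 e⁻, Z=81, Hg²⁺: 78 e⁻, Z=80, Au⁺: 78 e⁻, Z=79. Ge⁴⁺ < Pb⁴⁺ (same group, 2 shells fewer); Pb⁴⁺ < Tl³⁺ (both 78 e⁻, Z=82>81); Tl³⁺ < Hg²⁺ (both 78 e⁻, Z=81>80); Hg²⁺ < Au⁺ (both 78 e⁻, Z=80>79).
That gives Ge⁴⁺ < Pb⁴⁺ < Tl³⁺ < Hg²⁺ < Au⁺. From the largest end, number 2 is Hg²⁺.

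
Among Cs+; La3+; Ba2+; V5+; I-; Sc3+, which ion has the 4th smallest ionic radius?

Electron counts and nuclear charges: V5+: 18 e⁻, Z=23, Sc3+: 18 e⁻, Z=21, La3+: 54 e⁻, Z=57, Ba2+: 54 e⁻, Z=56, Cs+: 54 e⁻, Z=55, I-: 54 e⁻, Z=53. V5+ < Sc3+ (isoelectronic, higher Z=23 is smaller); Sc3+ < La3+ (same group, 2 shells fewer); La3+ < Ba2+ (isoelectronic, higher Z=57 is smaller); Ba2+ < Cs+ (both 54 e⁻, Z=56>55); Cs+ < I- (isoelectronic, higher Z=55 is smaller).
So the order is V5+ < Sc3+ < La3+ < Ba2+ < Cs+ < I-; the 4th-smallest ion is Ba2+.

Ba2+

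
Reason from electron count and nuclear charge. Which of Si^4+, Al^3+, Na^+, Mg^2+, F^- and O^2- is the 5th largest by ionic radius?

Isoelectronic series (10 e⁻ each). Size is set by nuclear charge: more protons means a smaller ion. Si^4+ (Z=14), Al^3+ (Z=13), Mg^2+ (Z=12), Na^+ (Z=11), F^- (Z=9), O^2- (Z=8).
Ordering: Si^4+ < Al^3+ < Mg^2+ < Na^+ < F^- < O^2-. The 5th largest is Al^3+.

Al^3+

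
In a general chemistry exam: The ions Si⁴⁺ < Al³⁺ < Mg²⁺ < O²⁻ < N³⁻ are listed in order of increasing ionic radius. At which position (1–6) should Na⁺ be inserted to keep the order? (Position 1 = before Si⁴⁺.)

Each ion has 10 electrons. The ranking follows nuclear charge in reverse — greater Z gives a smaller radius. Si⁴⁺ (Z=14), Al³⁺ (Z=13), Mg²⁺ (Z=12), Na⁺ (Z=11), O²⁻ (Z=8), N³⁻ (Z=7).
The complete sequence is Si⁴⁺ < Al³⁺ < Mg²⁺ < Na⁺ < O²⁻ < N³⁻. Na⁺ sits at position 4.

4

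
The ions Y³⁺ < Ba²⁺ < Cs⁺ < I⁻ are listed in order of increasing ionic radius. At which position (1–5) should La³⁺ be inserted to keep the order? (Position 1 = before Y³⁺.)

2

Y³⁺ has 36 e⁻ (Z=39), La³⁺ has 54 e⁻ (Z=57), Ba²⁺ has 54 e⁻ (Z=56), Cs⁺ has 54 e⁻ (Z=55), I⁻ has 54 e⁻ (Z=53). Y³⁺ < La³⁺ (same group, period 5 vs 6); La³⁺ < Ba²⁺ (both 54 e⁻, Z=57>56); Ba²⁺ < Cs⁺ (both 54 e⁻, Z=56>55); Cs⁺ < I⁻ (isoelectronic, higher Z=55 is smaller).
Putting La³⁺ in gives Y³⁺ < La³⁺ < Ba²⁺ < Cs⁺ < I⁻; it lands at slot 2.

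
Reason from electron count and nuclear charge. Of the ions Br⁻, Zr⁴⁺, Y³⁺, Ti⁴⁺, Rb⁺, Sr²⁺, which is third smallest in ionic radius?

Ti⁴⁺: 18 e⁻, Z=22, Zr⁴⁺: 36 e⁻, Z=40, Y³⁺: 36 e⁻, Z=39, Sr²⁺: 36 e⁻, Z=38, Rb⁺: 36 e⁻, Z=37, Br⁻: 36 e⁻, Z=35. Ti⁴⁺ < Zr⁴⁺ (same group, 1 shell fewer); Zr⁴⁺ < Y³⁺ (both 36 e⁻, Z=40>39); Y³⁺ < Sr²⁺ (both 36 e⁻, Z=39>38); Sr²⁺ < Rb⁺ (both 36 e⁻, Z=38>37); Rb⁺ < Br⁻ (isoelectronic, higher Z=37 is smaller).
Full ascending order: Ti⁴⁺ < Zr⁴⁺ < Y³⁺ < Sr²⁺ < Rb⁺ < Br⁻. Counting from the smallest, position 3 is Y³⁺.

Y³⁺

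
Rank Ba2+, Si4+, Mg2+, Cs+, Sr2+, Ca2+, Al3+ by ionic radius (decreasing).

Cs+ > Ba2+ > Sr2+ > Ca2+ > Mg2+ > Al3+ > Si4+

First list Z and electron count for each: Si4+: 10 e⁻, Z=14, Al3+: 10 e⁻, Z=13, Mg2+: 10 e⁻, Z=12, Ca2+: 18 e⁻, Z=20, Sr2+: 36 e⁻, Z=38, Ba2+: 54 e⁻, Z=56, Cs+: 54 e⁻, Z=55. Si4+ < Al3+ (isoelectronic, higher Z=14 is smaller); Al3+ < Mg2+ (both 10 e⁻, Z=13>12); Mg2+ < Ca2+ (same group, 1 shell fewer); Ca2+ < Sr2+ (same group, 1 shell fewer); Sr2+ < Ba2+ (same group, period 5 vs 6); Ba2+ < Cs+ (isoelectronic, higher Z=56 is smaller).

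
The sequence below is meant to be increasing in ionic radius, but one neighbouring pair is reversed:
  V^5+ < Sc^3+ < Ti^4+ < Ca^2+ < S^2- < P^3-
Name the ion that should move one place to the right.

Compare adjacent ions: both have 18 electrons but Z(Ti)=22 > Z(Sc)=21, so Ti^4+ should be the smaller of the two — yet in this increasing list Sc^3+ sits before Ti^4+. Nothing else is reversed, so Sc^3+ should move one place to the right.

Sc^3+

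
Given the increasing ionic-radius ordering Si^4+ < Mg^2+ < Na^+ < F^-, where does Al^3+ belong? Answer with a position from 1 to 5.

These species are isoelectronic with 10 electrons. The only difference is the number of protons: Si^4+ (Z=14), Al^3+ (Z=13), Mg^2+ (Z=12), Na^+ (Z=11), F^- (Z=9). The strongest nuclear pull (Si^4+) gives the smallest ion.
Putting Al^3+ in gives Si^4+ < Al^3+ < Mg^2+ < Na^+ < F^-; it lands at slot 2.

2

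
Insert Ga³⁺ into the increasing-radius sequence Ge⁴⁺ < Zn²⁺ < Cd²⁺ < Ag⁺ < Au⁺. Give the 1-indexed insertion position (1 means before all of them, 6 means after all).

2

First list Z and electron count for each: Ge⁴⁺ (Z=32, 28 e⁻), Ga³⁺ (Z=31, 28 e⁻), Zn²⁺ (Z=30, 28 e⁻), Cd²⁺ (Z=48, 46 e⁻), Ag⁺ (Z=47, 46 e⁻), Au⁺ (Z=79, 78 e⁻). Ge⁴⁺ < Ga³⁺ (isoelectronic, higher Z=32 is smaller); Ga³⁺ < Zn²⁺ (isoelectronic, higher Z=31 is smaller); Zn²⁺ < Cd²⁺ (same group, period 4 vs 5); Cd²⁺ < Ag⁺ (both 46 e⁻, Z=48>47); Ag⁺ < Au⁺ (same group, 1 shell fewer).
Merged order: Ge⁴⁺ < Ga³⁺ < Zn²⁺ < Cd²⁺ < Ag⁺ < Au⁺ — Ga³⁺ is number 2.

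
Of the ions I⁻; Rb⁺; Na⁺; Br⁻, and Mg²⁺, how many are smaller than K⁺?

Tabulating Z and e⁻: Mg²⁺ has 10 e⁻ (Z=12), Na⁺ has 10 e⁻ (Z=11), K⁺ has 18 e⁻ (Z=19), Rb⁺ has 36 e⁻ (Z=37), Br⁻ has 36 e⁻ (Z=35), I⁻ has 54 e⁻ (Z=53). Mg²⁺ < Na⁺ (both 10 e⁻, Z=12>11); Na⁺ < K⁺ (same group, 1 shell fewer); K⁺ < Rb⁺ (same group, 1 shell fewer); Rb⁺ < Br⁻ (both 36 e⁻, Z=37>35); Br⁻ < I⁻ (same group, period 4 vs 5).
Ordering all of them (including K⁺) by radius gives Mg²⁺ < Na⁺ < K⁺ < Rb⁺ < Br⁻ < I⁻. That's 2.

2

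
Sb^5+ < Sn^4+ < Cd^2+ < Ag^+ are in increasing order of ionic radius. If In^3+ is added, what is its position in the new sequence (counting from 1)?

These species are isoelectronic with 46 electrons. The only difference is the number of protons: Sb^5+ (Z=51), Sn^4+ (Z=50), In^3+ (Z=49), Cd^2+ (Z=48), Ag^+ (Z=47). The strongest nuclear pull (Sb^5+) gives the smallest ion.
With In^3+ included the full order is Sb^5+ < Sn^4+ < In^3+ < Cd^2+ < Ag^+, so it takes position 3.

3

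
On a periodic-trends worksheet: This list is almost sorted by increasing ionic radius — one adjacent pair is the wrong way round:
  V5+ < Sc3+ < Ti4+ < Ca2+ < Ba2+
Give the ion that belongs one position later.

Sc3+

Compare adjacent ions: Ti4+ and Sc3+ share 18 electrons; the higher nuclear charge on Ti (Z=22) contracts it more, so Ti4+ < Sc3+ — yet in this increasing list Sc3+ sits before Ti4+. Nothing else is reversed, so Sc3+ should move one place to the right.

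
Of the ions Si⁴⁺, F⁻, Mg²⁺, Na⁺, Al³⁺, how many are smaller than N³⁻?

These species are isoelectronic with 10 electrons. The only difference is the number of protons: Si⁴⁺ (Z=14), Al³⁺ (Z=13), Mg²⁺ (Z=12), Na⁺ (Z=11), F⁻ (Z=9), N³⁻ (Z=7). The strongest nuclear pull (Si⁴⁺) gives the smallest ion.
Relative to N³⁻, the ions that are smaller are Si⁴⁺, Al³⁺, Mg²⁺, Na⁺, F⁻. So 5 are smaller.

5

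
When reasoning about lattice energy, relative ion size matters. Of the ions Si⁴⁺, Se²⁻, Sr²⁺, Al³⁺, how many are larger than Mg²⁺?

Work out protons and electrons: Si⁴⁺ has 10 e⁻ (Z=14), Al³⁺ has 10 e⁻ (Z=13), Mg²⁺ has 10 e⁻ (Z=12), Sr²⁺ has 36 e⁻ (Z=38), Se²⁻ has 36 e⁻ (Z=34). Si⁴⁺ < Al³⁺ (both 10 e⁻, Z=14>13); Al³⁺ < Mg²⁺ (both 10 e⁻, Z=13>12); Mg²⁺ < Sr²⁺ (same group, period 3 vs 5); Sr²⁺ < Se²⁻ (both 36 e⁻, Z=38>34).
Ordering all of them (including Mg²⁺) by radius gives Si⁴⁺ < Al³⁺ < Mg²⁺ < Sr²⁺ < Se²⁻. So 2 are larger.

2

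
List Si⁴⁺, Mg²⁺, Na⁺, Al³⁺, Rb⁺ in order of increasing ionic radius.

Tabulating Z and e⁻: Si⁴⁺ has 10 e⁻ (Z=14), Al³⁺ has 10 e⁻ (Z=13), Mg²⁺ has 10 e⁻ (Z=12), Na⁺ has 10 e⁻ (Z=11), Rb⁺ has 36 e⁻ (Z=37). Si⁴⁺ < Al³⁺ (isoelectronic, higher Z=14 is smaller); Al³⁺ < Mg²⁺ (both 10 e⁻, Z=13>12); Mg²⁺ < Na⁺ (isoelectronic, higher Z=12 is smaller); Na⁺ < Rb⁺ (same group, 2 shells fewer).

Si⁴⁺ < Al³⁺ < Mg²⁺ < Na⁺ < Rb⁺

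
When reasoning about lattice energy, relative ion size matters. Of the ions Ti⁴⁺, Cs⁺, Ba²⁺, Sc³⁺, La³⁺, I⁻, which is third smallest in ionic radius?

First list Z and electron count for each: Ti⁴⁺: 18 e⁻, Z=22, Sc³⁺: 18 e⁻, Z=21, La³⁺: 54 e⁻, Z=57, Ba²⁺: 54 e⁻, Z=56, Cs⁺: 54 e⁻, Z=55, I⁻: 54 e⁻, Z=53. Ti⁴⁺ < Sc³⁺ (isoelectronic, higher Z=22 is smaller); Sc³⁺ < La³⁺ (same group, period 4 vs 6); La³⁺ < Ba²⁺ (isoelectronic, higher Z=57 is smaller); Ba²⁺ < Cs⁺ (both 54 e⁻, Z=56>55); Cs⁺ < I⁻ (both 54 e⁻, Z=55>53).
Ordering: Ti⁴⁺ < Sc³⁺ < La³⁺ < Ba²⁺ < Cs⁺ < I⁻. The third smallest is La³⁺.

La³⁺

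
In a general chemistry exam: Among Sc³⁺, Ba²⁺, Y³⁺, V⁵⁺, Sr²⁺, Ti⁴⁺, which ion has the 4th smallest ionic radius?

Y³⁺

Work out protons and electrons: V⁵⁺ has 18 e⁻ (Z=23), Ti⁴⁺ has 18 e⁻ (Z=22), Sc³⁺ has 18 e⁻ (Z=21), Y³⁺ has 36 e⁻ (Z=39), Sr²⁺ has 36 e⁻ (Z=38), Ba²⁺ has 54 e⁻ (Z=56). V⁵⁺ < Ti⁴⁺ (isoelectronic, higher Z=23 is smaller); Ti⁴⁺ < Sc³⁺ (both 18 e⁻, Z=22>21); Sc³⁺ < Y³⁺ (same group, 1 shell fewer); Y³⁺ < Sr²⁺ (both 36 e⁻, Z=39>38); Sr²⁺ < Ba²⁺ (same group, 1 shell fewer).
So the order is V⁵⁺ < Ti⁴⁺ < Sc³⁺ < Y³⁺ < Sr²⁺ < Ba²⁺; the 4th-smallest ion is Y³⁺.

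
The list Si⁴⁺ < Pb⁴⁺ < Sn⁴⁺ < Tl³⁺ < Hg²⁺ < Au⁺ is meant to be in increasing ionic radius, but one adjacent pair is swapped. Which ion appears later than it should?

Sn⁴⁺

The pair Pb⁴⁺, Sn⁴⁺ is the wrong way round — both in group 14 with the same charge; Sn⁴⁺ (period 5) has the smaller radius. All other adjacent pairs agree with periodic trends, so Sn⁴⁺ is the misplaced ion.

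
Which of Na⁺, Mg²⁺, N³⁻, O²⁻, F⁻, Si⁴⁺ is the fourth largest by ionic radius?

All of these have 10 electrons (isoelectronic). With the same electron cloud, the ion with the most protons pulls it in tightest. Nuclear charges: Si⁴⁺ (Z=14), Mg²⁺ (Z=12), Na⁺ (Z=11), F⁻ (Z=9), O²⁻ (Z=8), N³⁻ (Z=7). Highest Z is smallest.
That gives Si⁴⁺ < Mg²⁺ < Na⁺ < F⁻ < O²⁻ < N³⁻. From the largest end, number 4 is Na⁺.

Na⁺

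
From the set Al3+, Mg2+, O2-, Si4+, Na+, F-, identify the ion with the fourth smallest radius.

Na+

These species are isoelectronic with 10 electrons. The only difference is the number of protons: Si4+ (Z=14), Al3+ (Z=13), Mg2+ (Z=12), Na+ (Z=11), F- (Z=9), O2- (Z=8). The strongest nuclear pull (Si4+) gives the smallest ion.
So the order is Si4+ < Al3+ < Mg2+ < Na+ < F- < O2-; the 4th-smallest ion is Na+.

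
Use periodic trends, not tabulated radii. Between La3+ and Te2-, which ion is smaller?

All of these have 54 electrons (isoelectronic). With the same electron cloud, the ion with the most protons pulls it in tightest. Nuclear charges: La3+ (Z=57), Te2- (Z=52). Highest Z is smallest.

La3+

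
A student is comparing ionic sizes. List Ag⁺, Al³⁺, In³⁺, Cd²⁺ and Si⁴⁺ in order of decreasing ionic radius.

First list Z and electron count for each: Si⁴⁺: 10 e⁻, Z=14, Al³⁺: 10 e⁻, Z=13, In³⁺: 46 e⁻, Z=49, Cd²⁺: 46 e⁻, Z=48, Ag⁺: 46 e⁻, Z=47. Si⁴⁺ < Al³⁺ (isoelectronic, higher Z=14 is smaller); Al³⁺ < In³⁺ (same group, 2 shells fewer); In³⁺ < Cd²⁺ (isoelectronic, higher Z=49 is smaller); Cd²⁺ < Ag⁺ (isoelectronic, higher Z=48 is smaller).

Ag⁺ > Cd²⁺ > In³⁺ > Al³⁺ > Si⁴⁺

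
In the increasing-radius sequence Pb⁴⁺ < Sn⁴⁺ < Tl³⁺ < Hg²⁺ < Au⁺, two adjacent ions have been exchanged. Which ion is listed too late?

Scanning neighbour by neighbour, only Pb⁴⁺/Sn⁴⁺ violates a trend: Sn⁴⁺ and Pb⁴⁺ are in one column with the same charge; the lighter period-5 ion has one fewer shell and is smaller. That makes Sn⁴⁺ the one sitting a position late relative to where it belongs.

Sn⁴⁺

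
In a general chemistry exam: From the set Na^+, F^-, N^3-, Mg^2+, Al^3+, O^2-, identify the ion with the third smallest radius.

Each ion has 10 electrons. The ranking follows nuclear charge in reverse — greater Z gives a smaller radius. Al^3+ (Z=13), Mg^2+ (Z=12), Na^+ (Z=11), F^- (Z=9), O^2- (Z=8), N^3- (Z=7).
So the order is Al^3+ < Mg^2+ < Na^+ < F^- < O^2- < N^3-; the 3rd-smallest ion is Na^+.

Na^+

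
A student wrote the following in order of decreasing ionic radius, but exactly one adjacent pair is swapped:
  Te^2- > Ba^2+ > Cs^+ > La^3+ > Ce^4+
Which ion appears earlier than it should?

Compare adjacent ions: Ba^2+ and Cs^+ share 54 electrons; the higher nuclear charge on Ba (Z=56) contracts it more, so Ba^2+ < Cs^+ — yet in this decreasing list Ba^2+ sits before Cs^+. Nothing else is reversed, so Ba^2+ should move one place to the right.

Ba^2+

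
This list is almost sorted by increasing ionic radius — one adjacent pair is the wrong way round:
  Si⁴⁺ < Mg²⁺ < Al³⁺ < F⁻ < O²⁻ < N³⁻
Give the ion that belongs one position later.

Mg²⁺

The pair Mg²⁺, Al³⁺ is the wrong way round — Al³⁺ and Mg²⁺ share 10 electrons; the higher nuclear charge on Al (Z=13) contracts it more, so Al³⁺ < Mg²⁺. All other adjacent pairs agree with periodic trends, so Mg²⁺ is the misplaced ion.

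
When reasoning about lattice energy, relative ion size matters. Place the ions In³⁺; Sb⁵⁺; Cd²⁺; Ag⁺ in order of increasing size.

Sb⁵⁺ < In³⁺ < Cd²⁺ < Ag⁺

These species are isoelectronic with 46 electrons. The only difference is the number of protons: Sb⁵⁺ (Z=51), In³⁺ (Z=49), Cd²⁺ (Z=48), Ag⁺ (Z=47). The strongest nuclear pull (Sb⁵⁺) gives the smallest ion.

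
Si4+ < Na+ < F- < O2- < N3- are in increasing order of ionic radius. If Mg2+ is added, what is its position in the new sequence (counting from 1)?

2

Each ion has 10 electrons. The ranking follows nuclear charge in reverse — greater Z gives a smaller radius. Si4+ (Z=14), Mg2+ (Z=12), Na+ (Z=11), F- (Z=9), O2- (Z=8), N3- (Z=7).
Putting Mg2+ in gives Si4+ < Mg2+ < Na+ < F- < O2- < N3-; it lands at slot 2.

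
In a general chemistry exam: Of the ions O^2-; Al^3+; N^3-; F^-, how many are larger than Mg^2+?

These species are isoelectronic with 10 electrons. The only difference is the number of protons: Al^3+ (Z=13), Mg^2+ (Z=12), F^- (Z=9), O^2- (Z=8), N^3- (Z=7). The strongest nuclear pull (Al^3+) gives the smallest ion.
Relative to Mg^2+, the ions that are larger are F^-, O^2-, N^3-. That's 3.

3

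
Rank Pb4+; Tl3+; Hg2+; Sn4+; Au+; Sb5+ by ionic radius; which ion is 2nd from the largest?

Hg2+

Sb5+ has 46 e⁻ (Z=51), Sn4+ has 46 e⁻ (Z=50), Pb4+ has 78 e⁻ (Z=82), Tl3+ has 78 e⁻ (Z=81), Hg2+ has 78 e⁻ (Z=80), Au+ has 78 e⁻ (Z=79). Sb5+ < Sn4+ (isoelectronic, higher Z=51 is smaller); Sn4+ < Pb4+ (same group, period 5 vs 6); Pb4+ < Tl3+ (isoelectronic, higher Z=82 is smaller); Tl3+ < Hg2+ (isoelectronic, higher Z=81 is smaller); Hg2+ < Au+ (isoelectronic, higher Z=80 is smaller).
Full ascending order: Sb5+ < Sn4+ < Pb4+ < Tl3+ < Hg2+ < Au+. Counting from the largest, position 2 is Hg2+.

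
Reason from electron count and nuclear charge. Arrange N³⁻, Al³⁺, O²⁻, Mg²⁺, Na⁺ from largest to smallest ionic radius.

These species are isoelectronic with 10 electrons. The only difference is the number of protons: Al³⁺ (Z=13), Mg²⁺ (Z=12), Na⁺ (Z=11), O²⁻ (Z=8), N³⁻ (Z=7). The strongest nuclear pull (Al³⁺) gives the smallest ion.

N³⁻ > O²⁻ > Na⁺ > Mg²⁺ > Al³⁺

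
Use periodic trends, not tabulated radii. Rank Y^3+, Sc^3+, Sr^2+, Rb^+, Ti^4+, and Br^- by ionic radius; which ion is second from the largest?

Rb^+

Work out protons and electrons: Ti^4+ has 18 e⁻ (Z=22), Sc^3+ has 18 e⁻ (Z=21), Y^3+ has 36 e⁻ (Z=39), Sr^2+ has 36 e⁻ (Z=38), Rb^+ has 36 e⁻ (Z=37), Br^- has 36 e⁻ (Z=35). Ti^4+ < Sc^3+ (both 18 e⁻, Z=22>21); Sc^3+ < Y^3+ (same group, 1 shell fewer); Y^3+ < Sr^2+ (isoelectronic, higher Z=39 is smaller); Sr^2+ < Rb^+ (both 36 e⁻, Z=38>37); Rb^+ < Br^- (both 36 e⁻, Z=37>35).
That gives Ti^4+ < Sc^3+ < Y^3+ < Sr^2+ < Rb^+ < Br^-. From the largest end, number 2 is Rb^+.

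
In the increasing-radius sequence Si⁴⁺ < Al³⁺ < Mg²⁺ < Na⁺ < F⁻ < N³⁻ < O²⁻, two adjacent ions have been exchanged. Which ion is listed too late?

O²⁻

The pair N³⁻, O²⁻ is the wrong way round — both have 10 electrons but Z(O)=8 > Z(N)=7, so O²⁻ should be the smaller of the two. All other adjacent pairs agree with periodic trends, so O²⁻ is the misplaced ion.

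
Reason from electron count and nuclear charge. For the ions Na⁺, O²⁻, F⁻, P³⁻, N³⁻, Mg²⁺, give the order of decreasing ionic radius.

First list Z and electron count for each: Mg²⁺: 10 e⁻, Z=12, Na⁺: 10 e⁻, Z=11, F⁻: 10 e⁻, Z=9, O²⁻: 10 e⁻, Z=8, N³⁻: 10 e⁻, Z=7, P³⁻: 18 e⁻, Z=15. Mg²⁺ < Na⁺ (both 10 e⁻, Z=12>11); Na⁺ < F⁻ (both 10 e⁻, Z=11>9); F⁻ < O²⁻ (isoelectronic, higher Z=9 is smaller); O²⁻ < N³⁻ (both 10 e⁻, Z=8>7); N³⁻ < P³⁻ (same group, period 2 vs 3).

P³⁻ > N³⁻ > O²⁻ > F⁻ > Na⁺ > Mg²⁺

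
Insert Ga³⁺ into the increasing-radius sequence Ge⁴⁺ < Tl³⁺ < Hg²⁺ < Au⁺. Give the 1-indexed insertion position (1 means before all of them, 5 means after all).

2

Electron counts and nuclear charges: Ge⁴⁺: 28 e⁻, Z=32, Ga³⁺: 28 e⁻, Z=31, Tl³⁺: 78 e⁻, Z=81, Hg²⁺: 78 e⁻, Z=80, Au⁺: 78 e⁻, Z=79. Ge⁴⁺ < Ga³⁺ (isoelectronic, higher Z=32 is smaller); Ga³⁺ < Tl³⁺ (same group, 2 shells fewer); Tl³⁺ < Hg²⁺ (isoelectronic, higher Z=81 is smaller); Hg²⁺ < Au⁺ (isoelectronic, higher Z=80 is smaller).
Putting Ga³⁺ in gives Ge⁴⁺ < Ga³⁺ < Tl³⁺ < Hg²⁺ < Au⁺; it lands at slot 2.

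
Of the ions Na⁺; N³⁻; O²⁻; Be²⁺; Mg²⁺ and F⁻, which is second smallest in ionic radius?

Tabulating Z and e⁻: Be²⁺: 2 e⁻, Z=4, Mg²⁺: 10 e⁻, Z=12, Na⁺: 10 e⁻, Z=11, F⁻: 10 e⁻, Z=9, O²⁻: 10 e⁻, Z=8, N³⁻: 10 e⁻, Z=7. Be²⁺ < Mg²⁺ (same group, 1 shell fewer); Mg²⁺ < Na⁺ (both 10 e⁻, Z=12>11); Na⁺ < F⁻ (isoelectronic, higher Z=11 is smaller); F⁻ < O²⁻ (both 10 e⁻, Z=9>8); O²⁻ < N³⁻ (both 10 e⁻, Z=8>7).
That gives Be²⁺ < Mg²⁺ < Na⁺ < F⁻ < O²⁻ < N³⁻. From the smallest end, number 2 is Mg²⁺.

Mg²⁺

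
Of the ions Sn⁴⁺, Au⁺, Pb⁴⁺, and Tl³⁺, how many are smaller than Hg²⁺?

Work out protons and electrons: Sn⁴⁺ has 46 e⁻ (Z=50), Pb⁴⁺ has 78 e⁻ (Z=82), Tl³⁺ has 78 e⁻ (Z=81), Hg²⁺ has 78 e⁻ (Z=80), Au⁺ has 78 e⁻ (Z=79). Sn⁴⁺ < Pb⁴⁺ (same group, period 5 vs 6); Pb⁴⁺ < Tl³⁺ (isoelectronic, higher Z=82 is smaller); Tl³⁺ < Hg²⁺ (both 78 e⁻, Z=81>80); Hg²⁺ < Au⁺ (isoelectronic, higher Z=80 is smaller).
Ordering all of them (including Hg²⁺) by radius gives Sn⁴⁺ < Pb⁴⁺ < Tl³⁺ < Hg²⁺ < Au⁺. Count: 3.

3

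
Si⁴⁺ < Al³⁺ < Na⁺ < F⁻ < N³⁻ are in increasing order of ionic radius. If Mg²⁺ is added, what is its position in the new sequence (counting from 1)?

Each ion has 10 electrons. The ranking follows nuclear charge in reverse — greater Z gives a smaller radius. Si⁴⁺ (Z=14), Al³⁺ (Z=13), Mg²⁺ (Z=12), Na⁺ (Z=11), F⁻ (Z=9), N³⁻ (Z=7).
With Mg²⁺ included the full order is Si⁴⁺ < Al³⁺ < Mg²⁺ < Na⁺ < F⁻ < N³⁻, so it takes position 3.

3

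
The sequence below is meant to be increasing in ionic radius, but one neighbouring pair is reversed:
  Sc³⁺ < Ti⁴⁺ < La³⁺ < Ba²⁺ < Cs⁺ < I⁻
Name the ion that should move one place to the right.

The pair Sc³⁺, Ti⁴⁺ is the wrong way round — they are isoelectronic (18 e⁻) and Ti has more protons than Sc (22 vs 21), making Ti⁴⁺ smaller. All other adjacent pairs agree with periodic trends, so Sc³⁺ is the misplaced ion.

Sc³⁺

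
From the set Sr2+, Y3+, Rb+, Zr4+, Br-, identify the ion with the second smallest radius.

Y3+

Each ion has 36 electrons. The ranking follows nuclear charge in reverse — greater Z gives a smaller radius. Zr4+ (Z=40), Y3+ (Z=39), Sr2+ (Z=38), Rb+ (Z=37), Br- (Z=35).
Ordering: Zr4+ < Y3+ < Sr2+ < Rb+ < Br-. The second smallest is Y3+.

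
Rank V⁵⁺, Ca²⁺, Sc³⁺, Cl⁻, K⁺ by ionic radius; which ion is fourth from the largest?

Sc³⁺

Isoelectronic series (18 e⁻ each). Size is set by nuclear charge: more protons means a smaller ion. V⁵⁺ (Z=23), Sc³⁺ (Z=21), Ca²⁺ (Z=20), K⁺ (Z=19), Cl⁻ (Z=17).
So the order is V⁵⁺ < Sc³⁺ < Ca²⁺ < K⁺ < Cl⁻; the 4th-largest ion is Sc³⁺.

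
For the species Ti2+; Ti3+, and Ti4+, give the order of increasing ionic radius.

Ti4+ < Ti3+ < Ti2+

Same element, different charge: the more highly charged cation has fewer electrons and a greater effective nuclear charge per electron, making Ti4+ the smallest.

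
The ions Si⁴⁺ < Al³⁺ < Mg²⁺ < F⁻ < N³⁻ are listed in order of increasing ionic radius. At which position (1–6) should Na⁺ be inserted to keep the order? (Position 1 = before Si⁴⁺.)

4

All of these have 10 electrons (isoelectronic). With the same electron cloud, the ion with the most protons pulls it in tightest. Nuclear charges: Si⁴⁺ (Z=14), Al³⁺ (Z=13), Mg²⁺ (Z=12), Na⁺ (Z=11), F⁻ (Z=9), N³⁻ (Z=7). Highest Z is smallest.
Putting Na⁺ in gives Si⁴⁺ < Al³⁺ < Mg²⁺ < Na⁺ < F⁻ < N³⁻; it lands at slot 4.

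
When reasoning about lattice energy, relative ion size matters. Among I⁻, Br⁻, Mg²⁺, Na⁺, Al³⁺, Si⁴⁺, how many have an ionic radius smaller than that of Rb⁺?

4

Electron counts and nuclear charges: Si⁴⁺ has 10 e⁻ (Z=14), Al³⁺ has 10 e⁻ (Z=13), Mg²⁺ has 10 e⁻ (Z=12), Na⁺ has 10 e⁻ (Z=11), Rb⁺ has 36 e⁻ (Z=37), Br⁻ has 36 e⁻ (Z=35), I⁻ has 54 e⁻ (Z=53). Si⁴⁺ < Al³⁺ (both 10 e⁻, Z=14>13); Al³⁺ < Mg²⁺ (both 10 e⁻, Z=13>12); Mg²⁺ < Na⁺ (both 10 e⁻, Z=12>11); Na⁺ < Rb⁺ (same group, 2 shells fewer); Rb⁺ < Br⁻ (both 36 e⁻, Z=37>35); Br⁻ < I⁻ (same group, 1 shell fewer).
Relative to Rb⁺, the ions that are smaller are Si⁴⁺, Al³⁺, Mg²⁺, Na⁺. Count: 4.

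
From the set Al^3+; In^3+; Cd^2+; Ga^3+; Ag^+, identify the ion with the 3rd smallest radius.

Tabulating Z and e⁻: Al^3+: 10 e⁻, Z=13, Ga^3+: 28 e⁻, Z=31, In^3+: 46 e⁻, Z=49, Cd^2+: 46 e⁻, Z=48, Ag^+: 46 e⁻, Z=47. Al^3+ < Ga^3+ (same group, period 3 vs 4); Ga^3+ < In^3+ (same group, period 4 vs 5); In^3+ < Cd^2+ (isoelectronic, higher Z=49 is smaller); Cd^2+ < Ag^+ (both 46 e⁻, Z=48>47).
That gives Al^3+ < Ga^3+ < In^3+ < Cd^2+ < Ag^+. From the smallest end, number 3 is In^3+.

In^3+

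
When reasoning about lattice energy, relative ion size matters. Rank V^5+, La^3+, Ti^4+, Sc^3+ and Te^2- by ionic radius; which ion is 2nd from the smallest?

Ti^4+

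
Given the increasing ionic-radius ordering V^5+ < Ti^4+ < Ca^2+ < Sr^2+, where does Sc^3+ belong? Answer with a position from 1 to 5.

3

Work out protons and electrons: V^5+ (Z=23, 18 e⁻), Ti^4+ (Z=22, 18 e⁻), Sc^3+ (Z=21, 18 e⁻), Ca^2+ (Z=20, 18 e⁻), Sr^2+ (Z=38, 36 e⁻). V^5+ < Ti^4+ (both 18 e⁻, Z=23>22); Ti^4+ < Sc^3+ (isoelectronic, higher Z=22 is smaller); Sc^3+ < Ca^2+ (isoelectronic, higher Z=21 is smaller); Ca^2+ < Sr^2+ (same group, period 4 vs 5).
Putting Sc^3+ in gives V^5+ < Ti^4+ < Sc^3+ < Ca^2+ < Sr^2+; it lands at slot 3.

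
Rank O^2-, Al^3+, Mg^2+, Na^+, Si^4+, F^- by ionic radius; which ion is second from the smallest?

Al^3+

Each ion has 10 electrons. The ranking follows nuclear charge in reverse — greater Z gives a smaller radius. Si^4+ (Z=14), Al^3+ (Z=13), Mg^2+ (Z=12), Na^+ (Z=11), F^- (Z=9), O^2- (Z=8).
So the order is Si^4+ < Al^3+ < Mg^2+ < Na^+ < F^- < O^2-; the 2nd-smallest ion is Al^3+.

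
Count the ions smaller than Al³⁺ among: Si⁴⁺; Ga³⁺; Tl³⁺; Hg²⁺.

Tabulating Z and e⁻: Si⁴⁺: 10 e⁻, Z=14, Al³⁺: 10 e⁻, Z=13, Ga³⁺: 28 e⁻, Z=31, Tl³⁺: 78 e⁻, Z=81, Hg²⁺: 78 e⁻, Z=80. Si⁴⁺ < Al³⁺ (isoelectronic, higher Z=14 is smaller); Al³⁺ < Ga³⁺ (same group, period 3 vs 4); Ga³⁺ < Tl³⁺ (same group, period 4 vs 6); Tl³⁺ < Hg²⁺ (both 78 e⁻, Z=81>80).
Ordering all of them (including Al³⁺) by radius gives Si⁴⁺ < Al³⁺ < Ga³⁺ < Tl³⁺ < Hg²⁺. Count: 1.

1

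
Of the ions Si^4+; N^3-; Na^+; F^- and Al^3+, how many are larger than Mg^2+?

Isoelectronic series (10 e⁻ each). Size is set by nuclear charge: more protons means a smaller ion. Si^4+ (Z=14), Al^3+ (Z=13), Mg^2+ (Z=12), Na^+ (Z=11), F^- (Z=9), N^3- (Z=7).
Placing each against Mg^2+: smaller — Si^4+, Al^3+; larger — Na^+, F^-, N^3-. So 3 are larger.

3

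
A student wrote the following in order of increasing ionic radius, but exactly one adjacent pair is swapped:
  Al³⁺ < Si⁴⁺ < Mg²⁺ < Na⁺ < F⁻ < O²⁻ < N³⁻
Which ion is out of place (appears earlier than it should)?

Al³⁺

Check each adjacent pair. Al³⁺ and Si⁴⁺ are reversed: both have 10 electrons but Z(Si)=14 > Z(Al)=13, so Si⁴⁺ should be the smaller of the two. No other neighbouring pair contradicts the periodic trends, so Al³⁺ is the ion listed too early.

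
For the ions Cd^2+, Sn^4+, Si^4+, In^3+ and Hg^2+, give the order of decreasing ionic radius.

Hg^2+ > Cd^2+ > In^3+ > Sn^4+ > Si^4+

Si^4+: 10 e⁻, Z=14, Sn^4+: 46 e⁻, Z=50, In^3+: 46 e⁻, Z=49, Cd^2+: 46 e⁻, Z=48, Hg^2+: 78 e⁻, Z=80. Si^4+ < Sn^4+ (same group, 2 shells fewer); Sn^4+ < In^3+ (both 46 e⁻, Z=50>49); In^3+ < Cd^2+ (both 46 e⁻, Z=49>48); Cd^2+ < Hg^2+ (same group, 1 shell fewer).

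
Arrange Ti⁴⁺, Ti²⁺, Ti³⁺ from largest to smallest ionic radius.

Same element, different charge: the more highly charged cation has fewer electrons and a greater effective nuclear charge per electron, making Ti⁴⁺ the smallest.

Ti²⁺ > Ti³⁺ > Ti⁴⁺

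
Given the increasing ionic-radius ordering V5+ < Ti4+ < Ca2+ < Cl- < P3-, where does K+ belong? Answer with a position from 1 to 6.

4

These species are isoelectronic with 18 electrons. The only difference is the number of protons: V5+ (Z=23), Ti4+ (Z=22), Ca2+ (Z=20), K+ (Z=19), Cl- (Z=17), P3- (Z=15). The strongest nuclear pull (V5+) gives the smallest ion.
The complete sequence is V5+ < Ti4+ < Ca2+ < K+ < Cl- < P3-. K+ sits at position 4.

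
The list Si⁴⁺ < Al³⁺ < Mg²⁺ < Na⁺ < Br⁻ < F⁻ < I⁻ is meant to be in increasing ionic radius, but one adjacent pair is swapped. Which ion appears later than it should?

F⁻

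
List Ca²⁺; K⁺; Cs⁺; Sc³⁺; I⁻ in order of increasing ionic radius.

Sc³⁺ < Ca²⁺ < K⁺ < Cs⁺ < I⁻

Tabulating Z and e⁻: Sc³⁺: 18 e⁻, Z=21, Ca²⁺: 18 e⁻, Z=20, K⁺: 18 e⁻, Z=19, Cs⁺: 54 e⁻, Z=55, I⁻: 54 e⁻, Z=53. Sc³⁺ < Ca²⁺ (isoelectronic, higher Z=21 is smaller); Ca²⁺ < K⁺ (both 18 e⁻, Z=20>19); K⁺ < Cs⁺ (same group, 2 shells fewer); Cs⁺ < I⁻ (isoelectronic, higher Z=55 is smaller).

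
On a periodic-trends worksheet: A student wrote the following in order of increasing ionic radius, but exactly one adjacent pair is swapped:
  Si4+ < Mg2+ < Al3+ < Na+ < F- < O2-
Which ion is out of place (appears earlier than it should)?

Mg2+

Compare adjacent ions: Al3+ and Mg2+ share 10 electrons; the higher nuclear charge on Al (Z=13) contracts it more, so Al3+ < Mg2+ — yet in this increasing list Mg2+ sits before Al3+. Nothing else is reversed, so Mg2+ should move one place to the right.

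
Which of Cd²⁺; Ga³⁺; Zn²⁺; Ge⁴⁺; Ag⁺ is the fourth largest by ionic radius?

Ga³⁺

Electron counts and nuclear charges: Ge⁴⁺ (Z=32, 28 e⁻), Ga³⁺ (Z=31, 28 e⁻), Zn²⁺ (Z=30, 28 e⁻), Cd²⁺ (Z=48, 46 e⁻), Ag⁺ (Z=47, 46 e⁻). Ge⁴⁺ < Ga³⁺ (isoelectronic, higher Z=32 is smaller); Ga³⁺ < Zn²⁺ (isoelectronic, higher Z=31 is smaller); Zn²⁺ < Cd²⁺ (same group, 1 shell fewer); Cd²⁺ < Ag⁺ (both 46 e⁻, Z=48>47).
So the order is Ge⁴⁺ < Ga³⁺ < Zn²⁺ < Cd²⁺ < Ag⁺; the 4th-largest ion is Ga³⁺.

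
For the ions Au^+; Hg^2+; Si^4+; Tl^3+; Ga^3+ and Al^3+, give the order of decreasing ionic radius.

Tabulating Z and e⁻: Si^4+ (Z=14, 10 e⁻), Al^3+ (Z=13, 10 e⁻), Ga^3+ (Z=31, 28 e⁻), Tl^3+ (Z=81, 78 e⁻), Hg^2+ (Z=80, 78 e⁻), Au^+ (Z=79, 78 e⁻). Si^4+ < Al^3+ (both 10 e⁻, Z=14>13); Al^3+ < Ga^3+ (same group, 1 shell fewer); Ga^3+ < Tl^3+ (same group, period 4 vs 6); Tl^3+ < Hg^2+ (isoelectronic, higher Z=81 is smaller); Hg^2+ < Au^+ (isoelectronic, higher Z=80 is smaller).

Au^+ > Hg^2+ > Tl^3+ > Ga^3+ > Al^3+ > Si^4+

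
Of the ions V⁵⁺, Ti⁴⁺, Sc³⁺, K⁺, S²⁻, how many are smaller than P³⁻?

5

Isoelectronic series (18 e⁻ each). Size is set by nuclear charge: more protons means a smaller ion. V⁵⁺ (Z=23), Ti⁴⁺ (Z=22), Sc³⁺ (Z=21), K⁺ (Z=19), S²⁻ (Z=16), P³⁻ (Z=15).
Placing each against P³⁻: smaller — V⁵⁺, Ti⁴⁺, Sc³⁺, K⁺, S²⁻; larger — none. Count: 5.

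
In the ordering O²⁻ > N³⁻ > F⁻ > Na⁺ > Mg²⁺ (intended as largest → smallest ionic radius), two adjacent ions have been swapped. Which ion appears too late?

The pair O²⁻, N³⁻ is the wrong way round — they are isoelectronic (10 e⁻) and O has more protons than N (8 vs 7), making O²⁻ smaller. All other adjacent pairs agree with periodic trends, so N³⁻ is the misplaced ion.

N³⁻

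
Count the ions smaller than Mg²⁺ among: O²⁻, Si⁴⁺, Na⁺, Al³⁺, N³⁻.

2

These species are isoelectronic with 10 electrons. The only difference is the number of protons: Si⁴⁺ (Z=14), Al³⁺ (Z=13), Mg²⁺ (Z=12), Na⁺ (Z=11), O²⁻ (Z=8), N³⁻ (Z=7). The strongest nuclear pull (Si⁴⁺) gives the smallest ion.
Placing each against Mg²⁺: smaller — Si⁴⁺, Al³⁺; larger — Na⁺, O²⁻, N³⁻. So 2 are smaller.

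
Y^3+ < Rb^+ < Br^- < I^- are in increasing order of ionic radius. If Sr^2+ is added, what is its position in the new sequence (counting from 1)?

2

Tabulating Z and e⁻: Y^3+ has 36 e⁻ (Z=39), Sr^2+ has 36 e⁻ (Z=38), Rb^+ has 36 e⁻ (Z=37), Br^- has 36 e⁻ (Z=35), I^- has 54 e⁻ (Z=53). Y^3+ < Sr^2+ (isoelectronic, higher Z=39 is smaller); Sr^2+ < Rb^+ (isoelectronic, higher Z=38 is smaller); Rb^+ < Br^- (both 36 e⁻, Z=37>35); Br^- < I^- (same group, period 4 vs 5).
Merged order: Y^3+ < Sr^2+ < Rb^+ < Br^- < I^- — Sr^2+ is number 2.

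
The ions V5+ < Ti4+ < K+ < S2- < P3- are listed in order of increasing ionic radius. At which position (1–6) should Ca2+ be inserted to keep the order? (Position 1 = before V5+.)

These species are isoelectronic with 18 electrons. The only difference is the number of protons: V5+ (Z=23), Ti4+ (Z=22), Ca2+ (Z=20), K+ (Z=19), S2- (Z=16), P3- (Z=15). The strongest nuclear pull (V5+) gives the smallest ion.
With Ca2+ included the full order is V5+ < Ti4+ < Ca2+ < K+ < S2- < P3-, so it takes position 3.

3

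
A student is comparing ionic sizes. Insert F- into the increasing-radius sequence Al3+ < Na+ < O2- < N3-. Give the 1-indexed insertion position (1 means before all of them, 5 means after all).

Each ion has 10 electrons. The ranking follows nuclear charge in reverse — greater Z gives a smaller radius. Al3+ (Z=13), Na+ (Z=11), F- (Z=9), O2- (Z=8), N3- (Z=7).
The complete sequence is Al3+ < Na+ < F- < O2- < N3-. F- sits at position 3.

3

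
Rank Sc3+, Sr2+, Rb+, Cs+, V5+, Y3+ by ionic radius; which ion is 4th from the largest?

Y3+

V5+: 18 e⁻, Z=23, Sc3+: 18 e⁻, Z=21, Y3+: 36 e⁻, Z=39, Sr2+: 36 e⁻, Z=38, Rb+: 36 e⁻, Z=37, Cs+: 54 e⁻, Z=55. V5+ < Sc3+ (isoelectronic, higher Z=23 is smaller); Sc3+ < Y3+ (same group, period 4 vs 5); Y3+ < Sr2+ (both 36 e⁻, Z=39>38); Sr2+ < Rb+ (isoelectronic, higher Z=38 is smaller); Rb+ < Cs+ (same group, 1 shell fewer).
Full ascending order: V5+ < Sc3+ < Y3+ < Sr2+ < Rb+ < Cs+. Counting from the largest, position 4 is Y3+.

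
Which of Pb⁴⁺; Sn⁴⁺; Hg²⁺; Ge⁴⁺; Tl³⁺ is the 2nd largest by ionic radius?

Tl³⁺

Tabulating Z and e⁻: Ge⁴⁺ (Z=32, 28 e⁻), Sn⁴⁺ (Z=50, 46 e⁻), Pb⁴⁺ (Z=82, 78 e⁻), Tl³⁺ (Z=81, 78 e⁻), Hg²⁺ (Z=80, 78 e⁻). Ge⁴⁺ < Sn⁴⁺ (same group, period 4 vs 5); Sn⁴⁺ < Pb⁴⁺ (same group, period 5 vs 6); Pb⁴⁺ < Tl³⁺ (isoelectronic, higher Z=82 is smaller); Tl³⁺ < Hg²⁺ (isoelectronic, higher Z=81 is smaller).
Ordering: Ge⁴⁺ < Sn⁴⁺ < Pb⁴⁺ < Tl³⁺ < Hg²⁺. The 2nd largest is Tl³⁺.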